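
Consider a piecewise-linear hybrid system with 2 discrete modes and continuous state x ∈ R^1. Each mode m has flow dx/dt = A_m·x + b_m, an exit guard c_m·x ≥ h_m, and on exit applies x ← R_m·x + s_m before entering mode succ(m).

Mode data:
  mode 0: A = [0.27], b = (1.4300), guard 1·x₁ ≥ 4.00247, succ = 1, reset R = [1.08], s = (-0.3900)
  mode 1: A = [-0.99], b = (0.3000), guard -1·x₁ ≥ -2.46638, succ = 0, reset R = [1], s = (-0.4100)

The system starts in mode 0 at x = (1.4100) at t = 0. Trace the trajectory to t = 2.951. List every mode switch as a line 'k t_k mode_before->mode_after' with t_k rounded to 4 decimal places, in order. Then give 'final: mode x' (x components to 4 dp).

Mode 0: guard c·x = 4.0025 hit at Δt = 1.2105 (t = 1.2105), x⁻ = (4.0025) → reset → x⁺ = (3.9327), jump to mode 1
Mode 1: guard c·x = -2.4664 hit at Δt = 0.5227 (t = 1.7332), x⁻ = (2.4664) → reset → x⁺ = (2.0564), jump to mode 0
Mode 0: guard c·x = 4.0025 hit at Δt = 0.8697 (t = 2.6029), x⁻ = (4.0025) → reset → x⁺ = (3.9327), jump to mode 1
Mode 1: flow for 0.3481 to horizon, guard not reached → x = (2.8746)

1 1.2105 0->1
2 1.7332 1->0
3 2.6029 0->1
final: 1 2.8746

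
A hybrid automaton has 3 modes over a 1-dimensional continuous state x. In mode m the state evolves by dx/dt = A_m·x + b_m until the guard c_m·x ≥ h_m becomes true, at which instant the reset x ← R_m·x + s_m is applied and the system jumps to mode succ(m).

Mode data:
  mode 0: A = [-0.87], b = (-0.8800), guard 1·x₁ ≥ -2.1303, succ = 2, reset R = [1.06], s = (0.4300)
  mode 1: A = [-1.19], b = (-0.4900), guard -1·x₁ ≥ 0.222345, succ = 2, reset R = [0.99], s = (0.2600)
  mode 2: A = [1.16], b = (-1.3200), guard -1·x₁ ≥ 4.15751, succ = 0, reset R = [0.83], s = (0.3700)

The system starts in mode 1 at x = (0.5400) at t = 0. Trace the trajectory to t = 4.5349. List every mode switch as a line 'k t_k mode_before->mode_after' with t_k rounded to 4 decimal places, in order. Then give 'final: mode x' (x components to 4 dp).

1 1.3566 1->2
2 2.7129 2->0
3 3.4197 0->2
4 3.9194 2->0
final: 0 -2.2228

Mode 1: guard c·x = 0.2223 hit at Δt = 1.3566 (t = 1.3566), x⁻ = (-0.2223) → reset → x⁺ = (0.0399), jump to mode 2
Mode 2: guard c·x = 4.1575 hit at Δt = 1.3563 (t = 2.7129), x⁻ = (-4.1575) → reset → x⁺ = (-3.0807), jump to mode 0
Mode 0: guard c·x = -2.1303 hit at Δt = 0.7068 (t = 3.4197), x⁻ = (-2.1303) → reset → x⁺ = (-1.8281), jump to mode 2
Mode 2: guard c·x = 4.1575 hit at Δt = 0.4997 (t = 3.9194), x⁻ = (-4.1575) → reset → x⁺ = (-3.0807), jump to mode 0
Mode 0: flow for 0.6155 to horizon, guard not reached → x = (-2.2228)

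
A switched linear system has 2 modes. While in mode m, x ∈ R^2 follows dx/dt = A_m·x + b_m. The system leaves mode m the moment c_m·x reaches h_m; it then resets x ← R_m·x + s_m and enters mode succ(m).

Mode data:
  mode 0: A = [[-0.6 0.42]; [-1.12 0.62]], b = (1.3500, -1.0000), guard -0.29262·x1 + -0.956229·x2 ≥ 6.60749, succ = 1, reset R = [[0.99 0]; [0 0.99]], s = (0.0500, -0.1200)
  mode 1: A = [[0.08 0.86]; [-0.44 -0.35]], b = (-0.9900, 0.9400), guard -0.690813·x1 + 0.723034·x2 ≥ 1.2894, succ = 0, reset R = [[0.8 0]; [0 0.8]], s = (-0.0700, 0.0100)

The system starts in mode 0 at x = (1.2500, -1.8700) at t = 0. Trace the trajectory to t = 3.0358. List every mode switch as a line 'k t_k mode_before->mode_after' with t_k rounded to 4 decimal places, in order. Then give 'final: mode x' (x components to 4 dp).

1 1.1102 0->1
2 2.0734 1->0
final: 0 -1.9338 -1.3366

Mode 0: guard c·x = 6.6075 hit at Δt = 1.1102 (t = 1.1102), x⁻ = (0.1979, -6.9705) → reset → x⁺ = (0.2459, -7.0208), jump to mode 1
Mode 1: guard c·x = 1.2894 hit at Δt = 0.9632 (t = 2.0734), x⁻ = (-5.2256, -3.2094) → reset → x⁺ = (-4.2505, -2.5575), jump to mode 0
Mode 0: flow for 0.9624 to horizon, guard not reached → x = (-1.9338, -1.3366)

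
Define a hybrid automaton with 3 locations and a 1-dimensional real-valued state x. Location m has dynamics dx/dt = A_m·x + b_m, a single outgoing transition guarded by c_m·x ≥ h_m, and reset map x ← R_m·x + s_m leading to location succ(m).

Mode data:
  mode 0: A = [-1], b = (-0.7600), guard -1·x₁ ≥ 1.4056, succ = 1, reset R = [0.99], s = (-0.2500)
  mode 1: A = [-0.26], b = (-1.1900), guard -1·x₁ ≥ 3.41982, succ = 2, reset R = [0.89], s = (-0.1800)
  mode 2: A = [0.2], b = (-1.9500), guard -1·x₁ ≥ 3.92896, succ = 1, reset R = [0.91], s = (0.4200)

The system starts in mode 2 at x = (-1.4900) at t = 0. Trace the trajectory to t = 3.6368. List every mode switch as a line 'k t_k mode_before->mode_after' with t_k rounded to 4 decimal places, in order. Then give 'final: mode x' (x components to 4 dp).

Mode 2: guard c·x = 3.9290 hit at Δt = 0.9819 (t = 0.9819), x⁻ = (-3.9290) → reset → x⁺ = (-3.1554), jump to mode 1
Mode 1: guard c·x = 3.4198 hit at Δt = 0.7917 (t = 1.7736), x⁻ = (-3.4198) → reset → x⁺ = (-3.2236), jump to mode 2
Mode 2: guard c·x = 3.9290 hit at Δt = 0.2647 (t = 2.0383), x⁻ = (-3.9290) → reset → x⁺ = (-3.1554), jump to mode 1
Mode 1: guard c·x = 3.4198 hit at Δt = 0.7917 (t = 2.8300), x⁻ = (-3.4198) → reset → x⁺ = (-3.2236), jump to mode 2
Mode 2: guard c·x = 3.9290 hit at Δt = 0.2647 (t = 3.0947), x⁻ = (-3.9290) → reset → x⁺ = (-3.1554), jump to mode 1
Mode 1: flow for 0.5421 to horizon, guard not reached → x = (-3.3422)

1 0.9819 2->1
2 1.7736 1->2
3 2.0383 2->1
4 2.8300 1->2
5 3.0947 2->1
final: 1 -3.3422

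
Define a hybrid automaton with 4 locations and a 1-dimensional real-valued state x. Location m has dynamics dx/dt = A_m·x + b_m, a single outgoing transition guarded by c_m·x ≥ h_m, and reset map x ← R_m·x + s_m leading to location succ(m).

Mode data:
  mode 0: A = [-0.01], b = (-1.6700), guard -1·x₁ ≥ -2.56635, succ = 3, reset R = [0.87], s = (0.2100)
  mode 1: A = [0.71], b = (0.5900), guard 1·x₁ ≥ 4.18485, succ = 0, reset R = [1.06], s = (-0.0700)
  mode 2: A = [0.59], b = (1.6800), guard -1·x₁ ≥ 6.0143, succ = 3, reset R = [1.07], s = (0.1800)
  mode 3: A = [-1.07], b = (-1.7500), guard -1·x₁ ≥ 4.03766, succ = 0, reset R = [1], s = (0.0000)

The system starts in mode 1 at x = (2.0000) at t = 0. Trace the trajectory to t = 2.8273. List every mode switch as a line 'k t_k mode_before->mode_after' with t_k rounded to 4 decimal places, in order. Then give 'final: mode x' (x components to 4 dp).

Mode 1: guard c·x = 4.1848 hit at Δt = 0.8056 (t = 0.8056), x⁻ = (4.1848) → reset → x⁺ = (4.3659), jump to mode 0
Mode 0: guard c·x = -2.5663 hit at Δt = 1.0557 (t = 1.8613), x⁻ = (2.5663) → reset → x⁺ = (2.4427), jump to mode 3
Mode 3: flow for 0.9660 to horizon, guard not reached → x = (-0.1848)

1 0.8056 1->0
2 1.8613 0->3
final: 3 -0.1848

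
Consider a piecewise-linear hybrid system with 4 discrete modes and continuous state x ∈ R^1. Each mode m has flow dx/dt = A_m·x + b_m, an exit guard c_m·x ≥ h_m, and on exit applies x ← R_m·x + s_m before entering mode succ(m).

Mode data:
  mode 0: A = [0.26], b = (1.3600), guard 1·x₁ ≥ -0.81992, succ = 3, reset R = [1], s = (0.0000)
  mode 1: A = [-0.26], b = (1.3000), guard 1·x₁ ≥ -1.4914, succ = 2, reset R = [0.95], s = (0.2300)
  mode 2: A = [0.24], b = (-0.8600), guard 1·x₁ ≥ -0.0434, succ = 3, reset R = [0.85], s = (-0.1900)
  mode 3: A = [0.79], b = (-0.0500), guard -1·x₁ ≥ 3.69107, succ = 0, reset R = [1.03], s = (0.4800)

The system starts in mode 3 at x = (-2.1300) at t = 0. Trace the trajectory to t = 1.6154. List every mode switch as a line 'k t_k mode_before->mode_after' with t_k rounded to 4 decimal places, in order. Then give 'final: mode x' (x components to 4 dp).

Mode 3: guard c·x = 3.6911 hit at Δt = 0.6804 (t = 0.6804), x⁻ = (-3.6911) → reset → x⁺ = (-3.3218), jump to mode 0
Mode 0: flow for 0.9350 to horizon, guard not reached → x = (-2.7965)

1 0.6804 3->0
final: 0 -2.7965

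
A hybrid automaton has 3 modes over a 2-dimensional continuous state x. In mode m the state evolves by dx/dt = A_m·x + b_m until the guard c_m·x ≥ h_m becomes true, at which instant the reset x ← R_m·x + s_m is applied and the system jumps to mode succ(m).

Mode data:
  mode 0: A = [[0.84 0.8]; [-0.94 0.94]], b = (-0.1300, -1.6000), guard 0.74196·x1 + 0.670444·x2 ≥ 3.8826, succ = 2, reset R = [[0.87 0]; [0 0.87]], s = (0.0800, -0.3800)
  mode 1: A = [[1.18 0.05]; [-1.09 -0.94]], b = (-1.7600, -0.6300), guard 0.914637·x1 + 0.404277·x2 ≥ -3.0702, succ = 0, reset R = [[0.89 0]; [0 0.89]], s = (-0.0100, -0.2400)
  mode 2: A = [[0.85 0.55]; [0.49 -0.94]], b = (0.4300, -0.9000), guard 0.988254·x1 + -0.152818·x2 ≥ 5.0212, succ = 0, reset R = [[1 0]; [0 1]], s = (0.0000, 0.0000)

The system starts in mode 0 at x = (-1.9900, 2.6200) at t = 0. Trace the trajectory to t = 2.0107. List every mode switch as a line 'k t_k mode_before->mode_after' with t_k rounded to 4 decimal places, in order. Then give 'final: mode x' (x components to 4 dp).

Mode 0: guard c·x = 3.8826 hit at Δt = 0.9163 (t = 0.9163), x⁻ = (-0.1161, 5.9196) → reset → x⁺ = (-0.0210, 4.7701), jump to mode 2
Mode 2: flow for 1.0944 to horizon, guard not reached → x = (3.7891, 1.7793)

1 0.9163 0->2
final: 2 3.7891 1.7793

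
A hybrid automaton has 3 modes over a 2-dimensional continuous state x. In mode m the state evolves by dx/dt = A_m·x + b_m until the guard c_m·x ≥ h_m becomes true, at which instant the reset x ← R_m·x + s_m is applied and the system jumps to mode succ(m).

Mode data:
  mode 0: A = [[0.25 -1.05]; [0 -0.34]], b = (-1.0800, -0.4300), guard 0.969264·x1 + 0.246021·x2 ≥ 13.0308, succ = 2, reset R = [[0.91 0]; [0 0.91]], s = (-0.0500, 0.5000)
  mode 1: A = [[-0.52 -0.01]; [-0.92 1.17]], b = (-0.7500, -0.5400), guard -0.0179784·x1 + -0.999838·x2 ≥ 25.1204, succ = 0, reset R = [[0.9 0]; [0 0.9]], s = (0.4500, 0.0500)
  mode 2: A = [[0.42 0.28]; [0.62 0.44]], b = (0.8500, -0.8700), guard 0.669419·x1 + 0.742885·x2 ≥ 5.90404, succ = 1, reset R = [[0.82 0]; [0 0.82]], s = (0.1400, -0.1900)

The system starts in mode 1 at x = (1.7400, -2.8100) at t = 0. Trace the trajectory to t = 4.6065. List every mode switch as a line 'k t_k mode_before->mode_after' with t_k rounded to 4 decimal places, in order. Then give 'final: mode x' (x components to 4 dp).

1 1.5973 1->0
2 2.3805 0->2
3 3.3847 2->1
4 3.8591 1->0
5 4.1049 0->2
final: 2 18.6749 -17.5636

Mode 1: guard c·x = 25.1204 hit at Δt = 1.5973 (t = 1.5973), x⁻ = (0.0786, -25.1259) → reset → x⁺ = (0.5207, -22.5633), jump to mode 0
Mode 0: guard c·x = 13.0308 hit at Δt = 0.7832 (t = 2.3805), x⁻ = (17.9072, -17.5841) → reset → x⁺ = (16.2456, -15.5015), jump to mode 2
Mode 2: guard c·x = 5.9040 hit at Δt = 1.0042 (t = 3.3847), x⁻ = (21.0027, -10.9783) → reset → x⁺ = (17.3622, -9.1922), jump to mode 1
Mode 1: guard c·x = 25.1204 hit at Δt = 0.4744 (t = 3.8591), x⁻ = (13.3228, -25.3640) → reset → x⁺ = (12.4405, -22.7776), jump to mode 0
Mode 0: guard c·x = 13.0308 hit at Δt = 0.2458 (t = 4.1049), x⁻ = (18.7877, -21.0529) → reset → x⁺ = (17.0468, -18.6581), jump to mode 2
Mode 2: flow for 0.5016 to horizon, guard not reached → x = (18.6749, -17.5636)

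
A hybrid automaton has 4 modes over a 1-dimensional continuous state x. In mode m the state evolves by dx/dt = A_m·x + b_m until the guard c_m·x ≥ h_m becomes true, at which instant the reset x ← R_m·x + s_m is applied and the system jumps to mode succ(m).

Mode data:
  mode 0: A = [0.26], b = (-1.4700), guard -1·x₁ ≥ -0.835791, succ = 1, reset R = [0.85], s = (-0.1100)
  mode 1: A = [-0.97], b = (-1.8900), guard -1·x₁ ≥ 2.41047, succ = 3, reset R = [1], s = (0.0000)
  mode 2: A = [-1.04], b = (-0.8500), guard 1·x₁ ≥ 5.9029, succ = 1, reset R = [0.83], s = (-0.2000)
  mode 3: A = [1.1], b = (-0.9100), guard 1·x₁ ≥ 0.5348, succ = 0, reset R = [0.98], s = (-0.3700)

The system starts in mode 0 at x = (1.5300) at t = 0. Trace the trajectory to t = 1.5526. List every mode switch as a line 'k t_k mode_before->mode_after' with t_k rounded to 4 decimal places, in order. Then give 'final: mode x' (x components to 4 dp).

Mode 0: guard c·x = -0.8358 hit at Δt = 0.5984 (t = 0.5984), x⁻ = (0.8358) → reset → x⁺ = (0.6004), jump to mode 1
Mode 1: flow for 0.9542 to horizon, guard not reached → x = (-0.9383)

1 0.5984 0->1
final: 1 -0.9383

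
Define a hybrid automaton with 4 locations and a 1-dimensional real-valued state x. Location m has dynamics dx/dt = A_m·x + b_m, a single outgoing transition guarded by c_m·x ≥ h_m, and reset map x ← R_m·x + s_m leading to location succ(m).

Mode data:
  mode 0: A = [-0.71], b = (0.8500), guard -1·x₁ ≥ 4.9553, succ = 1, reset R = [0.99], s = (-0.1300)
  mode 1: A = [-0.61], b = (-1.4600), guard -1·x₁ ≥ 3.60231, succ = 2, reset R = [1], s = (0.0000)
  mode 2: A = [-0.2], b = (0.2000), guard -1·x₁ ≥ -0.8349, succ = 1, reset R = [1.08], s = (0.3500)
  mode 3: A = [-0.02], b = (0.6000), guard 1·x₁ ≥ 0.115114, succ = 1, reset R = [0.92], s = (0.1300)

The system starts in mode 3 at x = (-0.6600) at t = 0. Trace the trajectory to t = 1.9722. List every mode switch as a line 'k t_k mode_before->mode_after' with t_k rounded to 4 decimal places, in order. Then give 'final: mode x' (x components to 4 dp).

1 1.2803 3->1
final: 1 -0.6694

Mode 3: guard c·x = 0.1151 hit at Δt = 1.2803 (t = 1.2803), x⁻ = (0.1151) → reset → x⁺ = (0.2359), jump to mode 1
Mode 1: flow for 0.6919 to horizon, guard not reached → x = (-0.6694)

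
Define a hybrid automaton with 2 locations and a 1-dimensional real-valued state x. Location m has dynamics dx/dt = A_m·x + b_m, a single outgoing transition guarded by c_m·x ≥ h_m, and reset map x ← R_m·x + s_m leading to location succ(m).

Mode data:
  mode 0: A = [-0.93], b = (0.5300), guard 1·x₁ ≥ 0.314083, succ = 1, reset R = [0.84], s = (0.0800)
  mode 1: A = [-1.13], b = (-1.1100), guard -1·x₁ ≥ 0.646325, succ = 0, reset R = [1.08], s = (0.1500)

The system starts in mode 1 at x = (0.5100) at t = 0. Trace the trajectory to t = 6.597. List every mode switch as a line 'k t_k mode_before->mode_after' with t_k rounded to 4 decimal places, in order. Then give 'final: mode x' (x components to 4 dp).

Mode 1: guard c·x = 0.6463 hit at Δt = 1.3195 (t = 1.3195), x⁻ = (-0.6463) → reset → x⁺ = (-0.5480), jump to mode 0
Mode 0: guard c·x = 0.3141 hit at Δt = 1.5858 (t = 2.9053), x⁻ = (0.3141) → reset → x⁺ = (0.3438), jump to mode 1
Mode 1: guard c·x = 0.6463 hit at Δt = 1.2150 (t = 4.1203), x⁻ = (-0.6463) → reset → x⁺ = (-0.5480), jump to mode 0
Mode 0: guard c·x = 0.3141 hit at Δt = 1.5858 (t = 5.7061), x⁻ = (0.3141) → reset → x⁺ = (0.3438), jump to mode 1
Mode 1: flow for 0.8909 to horizon, guard not reached → x = (-0.4977)

1 1.3195 1->0
2 2.9053 0->1
3 4.1203 1->0
4 5.7061 0->1
final: 1 -0.4977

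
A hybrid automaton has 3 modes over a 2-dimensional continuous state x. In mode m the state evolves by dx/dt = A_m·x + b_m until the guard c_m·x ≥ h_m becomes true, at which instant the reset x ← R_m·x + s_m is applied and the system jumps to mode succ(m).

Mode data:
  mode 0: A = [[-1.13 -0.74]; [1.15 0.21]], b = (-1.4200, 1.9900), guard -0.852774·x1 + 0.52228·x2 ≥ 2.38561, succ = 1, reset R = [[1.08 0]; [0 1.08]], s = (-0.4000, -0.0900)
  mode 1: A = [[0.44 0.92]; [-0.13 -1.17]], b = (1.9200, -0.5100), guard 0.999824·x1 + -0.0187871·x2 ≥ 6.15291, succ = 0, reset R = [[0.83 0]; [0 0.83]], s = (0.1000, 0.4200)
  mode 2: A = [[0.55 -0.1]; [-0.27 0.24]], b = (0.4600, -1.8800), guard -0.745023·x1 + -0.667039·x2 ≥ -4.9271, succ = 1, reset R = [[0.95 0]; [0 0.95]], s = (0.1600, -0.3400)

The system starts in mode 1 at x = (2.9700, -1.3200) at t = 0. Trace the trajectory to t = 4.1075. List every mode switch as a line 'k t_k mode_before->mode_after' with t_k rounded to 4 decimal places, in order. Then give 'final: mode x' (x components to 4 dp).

Mode 1: guard c·x = 6.1529 hit at Δt = 1.1211 (t = 1.1211), x⁻ = (6.1341, -1.0589) → reset → x⁺ = (5.1913, -0.4589), jump to mode 0
Mode 0: guard c·x = 2.3856 hit at Δt = 0.9272 (t = 2.0483), x⁻ = (-0.1547, 4.3150) → reset → x⁺ = (-0.5671, 4.5702), jump to mode 1
Mode 1: guard c·x = 6.1529 hit at Δt = 1.3417 (t = 3.3900), x⁻ = (6.1592, 0.2779) → reset → x⁺ = (5.2121, 0.6506), jump to mode 0
Mode 0: flow for 0.7175 to horizon, guard not reached → x = (0.4393, 4.7404)

1 1.1211 1->0
2 2.0483 0->1
3 3.3900 1->0
final: 0 0.4393 4.7404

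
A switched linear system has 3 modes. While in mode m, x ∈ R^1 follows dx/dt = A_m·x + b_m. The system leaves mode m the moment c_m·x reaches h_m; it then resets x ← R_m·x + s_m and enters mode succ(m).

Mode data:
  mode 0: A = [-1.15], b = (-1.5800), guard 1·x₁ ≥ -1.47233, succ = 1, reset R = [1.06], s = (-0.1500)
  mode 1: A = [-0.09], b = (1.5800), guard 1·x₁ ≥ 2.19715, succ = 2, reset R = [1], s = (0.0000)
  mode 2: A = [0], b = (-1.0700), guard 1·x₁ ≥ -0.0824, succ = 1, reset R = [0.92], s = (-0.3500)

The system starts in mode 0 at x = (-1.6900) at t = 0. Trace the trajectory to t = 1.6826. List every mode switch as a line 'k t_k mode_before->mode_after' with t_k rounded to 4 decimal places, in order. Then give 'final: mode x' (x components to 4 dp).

Mode 0: guard c·x = -1.4723 hit at Δt = 1.0146 (t = 1.0146), x⁻ = (-1.4723) → reset → x⁺ = (-1.7107), jump to mode 1
Mode 1: flow for 0.6680 to horizon, guard not reached → x = (-0.5865)

1 1.0146 0->1
final: 1 -0.5865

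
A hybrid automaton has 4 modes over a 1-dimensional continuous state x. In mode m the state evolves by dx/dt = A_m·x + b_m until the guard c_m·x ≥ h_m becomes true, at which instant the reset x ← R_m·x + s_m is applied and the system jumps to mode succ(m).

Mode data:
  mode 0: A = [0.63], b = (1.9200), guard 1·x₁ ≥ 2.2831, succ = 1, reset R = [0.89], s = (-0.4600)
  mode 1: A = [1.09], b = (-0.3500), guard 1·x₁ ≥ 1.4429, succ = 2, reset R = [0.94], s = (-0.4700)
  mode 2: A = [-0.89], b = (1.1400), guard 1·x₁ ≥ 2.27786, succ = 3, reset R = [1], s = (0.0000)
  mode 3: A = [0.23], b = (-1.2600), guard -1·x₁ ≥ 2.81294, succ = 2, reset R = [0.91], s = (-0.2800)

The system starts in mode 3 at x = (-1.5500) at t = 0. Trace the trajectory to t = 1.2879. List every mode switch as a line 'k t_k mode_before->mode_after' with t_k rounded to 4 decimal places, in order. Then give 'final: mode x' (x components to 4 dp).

1 0.7185 3->2
final: 2 -1.2016

Mode 3: guard c·x = 2.8129 hit at Δt = 0.7185 (t = 0.7185), x⁻ = (-2.8129) → reset → x⁺ = (-2.8398), jump to mode 2
Mode 2: flow for 0.5694 to horizon, guard not reached → x = (-1.2016)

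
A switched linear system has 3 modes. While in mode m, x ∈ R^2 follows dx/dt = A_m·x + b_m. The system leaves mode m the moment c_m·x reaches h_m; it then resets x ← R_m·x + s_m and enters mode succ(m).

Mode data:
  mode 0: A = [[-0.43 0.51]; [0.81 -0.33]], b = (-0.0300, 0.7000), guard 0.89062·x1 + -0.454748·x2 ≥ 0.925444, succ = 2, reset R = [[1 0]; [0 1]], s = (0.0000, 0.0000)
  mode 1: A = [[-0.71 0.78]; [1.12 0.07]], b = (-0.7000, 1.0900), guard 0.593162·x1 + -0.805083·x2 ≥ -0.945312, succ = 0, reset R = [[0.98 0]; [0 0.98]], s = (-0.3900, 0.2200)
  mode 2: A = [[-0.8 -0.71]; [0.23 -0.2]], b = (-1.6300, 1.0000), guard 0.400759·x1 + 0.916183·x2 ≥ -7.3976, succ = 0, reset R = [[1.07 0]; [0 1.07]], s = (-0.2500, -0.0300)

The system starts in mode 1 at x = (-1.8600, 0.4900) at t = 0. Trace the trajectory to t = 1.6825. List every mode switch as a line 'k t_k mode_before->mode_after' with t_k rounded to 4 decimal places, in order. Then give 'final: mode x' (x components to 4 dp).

Mode 1: guard c·x = -0.9453 hit at Δt = 0.5572 (t = 0.5572), x⁻ = (-1.4831, 0.0815) → reset → x⁺ = (-1.8434, 0.2998), jump to mode 0
Mode 0: flow for 1.1253 to horizon, guard not reached → x = (-1.1873, -0.2352)

1 0.5572 1->0
final: 0 -1.1873 -0.2352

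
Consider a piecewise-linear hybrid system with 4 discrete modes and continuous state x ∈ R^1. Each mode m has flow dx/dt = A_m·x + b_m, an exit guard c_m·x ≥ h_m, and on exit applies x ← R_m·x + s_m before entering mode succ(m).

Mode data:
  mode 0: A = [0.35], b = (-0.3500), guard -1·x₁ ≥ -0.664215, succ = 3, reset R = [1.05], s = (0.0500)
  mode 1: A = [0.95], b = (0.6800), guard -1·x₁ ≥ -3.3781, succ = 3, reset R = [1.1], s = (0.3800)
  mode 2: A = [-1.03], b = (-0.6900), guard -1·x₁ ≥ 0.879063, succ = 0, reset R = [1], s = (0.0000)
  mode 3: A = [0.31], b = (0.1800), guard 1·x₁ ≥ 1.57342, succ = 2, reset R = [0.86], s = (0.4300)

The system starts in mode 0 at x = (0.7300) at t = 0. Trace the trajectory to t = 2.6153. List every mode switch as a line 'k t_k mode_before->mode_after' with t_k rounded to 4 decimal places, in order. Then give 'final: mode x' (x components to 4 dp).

1 0.6230 0->3
2 2.1831 3->2
final: 2 0.9018

Mode 0: guard c·x = -0.6642 hit at Δt = 0.6230 (t = 0.6230), x⁻ = (0.6642) → reset → x⁺ = (0.7474), jump to mode 3
Mode 3: guard c·x = 1.5734 hit at Δt = 1.5601 (t = 2.1831), x⁻ = (1.5734) → reset → x⁺ = (1.7831), jump to mode 2
Mode 2: flow for 0.4322 to horizon, guard not reached → x = (0.9018)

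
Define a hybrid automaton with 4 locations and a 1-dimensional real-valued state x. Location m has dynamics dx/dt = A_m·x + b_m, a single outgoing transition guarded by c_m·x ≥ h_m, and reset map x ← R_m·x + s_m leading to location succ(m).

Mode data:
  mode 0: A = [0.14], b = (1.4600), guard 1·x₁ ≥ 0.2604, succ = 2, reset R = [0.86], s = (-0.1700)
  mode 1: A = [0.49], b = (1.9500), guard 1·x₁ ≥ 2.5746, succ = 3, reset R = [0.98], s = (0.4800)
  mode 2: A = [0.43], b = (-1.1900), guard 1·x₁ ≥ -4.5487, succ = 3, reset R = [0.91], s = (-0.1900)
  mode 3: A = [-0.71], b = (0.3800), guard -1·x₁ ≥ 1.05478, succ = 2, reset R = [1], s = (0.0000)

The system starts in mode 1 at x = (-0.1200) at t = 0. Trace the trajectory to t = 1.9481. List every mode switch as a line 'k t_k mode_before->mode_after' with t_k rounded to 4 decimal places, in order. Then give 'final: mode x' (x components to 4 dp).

Mode 1: guard c·x = 2.5746 hit at Δt = 1.0807 (t = 1.0807), x⁻ = (2.5746) → reset → x⁺ = (3.0031), jump to mode 3
Mode 3: flow for 0.8674 to horizon, guard not reached → x = (1.8683)

1 1.0807 1->3
final: 3 1.8683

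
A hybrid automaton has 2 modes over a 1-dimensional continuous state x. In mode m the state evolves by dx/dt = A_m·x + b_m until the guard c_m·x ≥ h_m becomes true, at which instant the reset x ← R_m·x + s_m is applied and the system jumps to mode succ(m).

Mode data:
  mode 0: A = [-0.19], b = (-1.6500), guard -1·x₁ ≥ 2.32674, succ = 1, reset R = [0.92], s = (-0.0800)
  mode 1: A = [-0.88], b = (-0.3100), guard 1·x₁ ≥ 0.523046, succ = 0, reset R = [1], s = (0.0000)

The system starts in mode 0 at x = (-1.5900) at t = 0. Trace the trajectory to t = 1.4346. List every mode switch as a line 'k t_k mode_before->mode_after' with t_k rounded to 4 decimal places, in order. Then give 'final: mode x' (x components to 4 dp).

Mode 0: guard c·x = 2.3267 hit at Δt = 0.5771 (t = 0.5771), x⁻ = (-2.3267) → reset → x⁺ = (-2.2206), jump to mode 1
Mode 1: flow for 0.8575 to horizon, guard not reached → x = (-1.2308)

1 0.5771 0->1
final: 1 -1.2308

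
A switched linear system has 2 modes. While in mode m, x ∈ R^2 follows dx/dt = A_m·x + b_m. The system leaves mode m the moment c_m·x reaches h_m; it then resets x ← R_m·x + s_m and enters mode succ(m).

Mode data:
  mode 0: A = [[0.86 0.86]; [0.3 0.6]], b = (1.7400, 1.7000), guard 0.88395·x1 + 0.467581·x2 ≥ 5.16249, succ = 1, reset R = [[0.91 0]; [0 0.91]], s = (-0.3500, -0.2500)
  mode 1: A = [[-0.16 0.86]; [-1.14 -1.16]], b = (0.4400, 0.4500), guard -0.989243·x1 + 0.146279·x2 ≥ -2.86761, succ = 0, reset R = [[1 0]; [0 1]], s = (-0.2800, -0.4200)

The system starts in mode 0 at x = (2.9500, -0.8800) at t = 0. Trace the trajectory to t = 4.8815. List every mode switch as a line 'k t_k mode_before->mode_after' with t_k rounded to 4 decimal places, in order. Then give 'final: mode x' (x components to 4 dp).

Mode 0: guard c·x = 5.1625 hit at Δt = 0.5129 (t = 0.5129), x⁻ = (5.5487, 0.5511) → reset → x⁺ = (4.6993, 0.2515), jump to mode 1
Mode 1: guard c·x = -2.8676 hit at Δt = 1.3355 (t = 1.8484), x⁻ = (2.5480, -2.3721) → reset → x⁺ = (2.2680, -2.7921), jump to mode 0
Mode 0: guard c·x = 5.1625 hit at Δt = 1.2412 (t = 3.0896), x⁻ = (6.2630, -0.7992) → reset → x⁺ = (5.3493, -0.9773), jump to mode 1
Mode 1: guard c·x = -2.8676 hit at Δt = 1.2631 (t = 4.3527), x⁻ = (2.5000, -2.6969) → reset → x⁺ = (2.2200, -3.1169), jump to mode 0
Mode 0: flow for 0.5288 to horizon, guard not reached → x = (2.9550, -2.7510)

1 0.5129 0->1
2 1.8484 1->0
3 3.0896 0->1
4 4.3527 1->0
final: 0 2.9550 -2.7510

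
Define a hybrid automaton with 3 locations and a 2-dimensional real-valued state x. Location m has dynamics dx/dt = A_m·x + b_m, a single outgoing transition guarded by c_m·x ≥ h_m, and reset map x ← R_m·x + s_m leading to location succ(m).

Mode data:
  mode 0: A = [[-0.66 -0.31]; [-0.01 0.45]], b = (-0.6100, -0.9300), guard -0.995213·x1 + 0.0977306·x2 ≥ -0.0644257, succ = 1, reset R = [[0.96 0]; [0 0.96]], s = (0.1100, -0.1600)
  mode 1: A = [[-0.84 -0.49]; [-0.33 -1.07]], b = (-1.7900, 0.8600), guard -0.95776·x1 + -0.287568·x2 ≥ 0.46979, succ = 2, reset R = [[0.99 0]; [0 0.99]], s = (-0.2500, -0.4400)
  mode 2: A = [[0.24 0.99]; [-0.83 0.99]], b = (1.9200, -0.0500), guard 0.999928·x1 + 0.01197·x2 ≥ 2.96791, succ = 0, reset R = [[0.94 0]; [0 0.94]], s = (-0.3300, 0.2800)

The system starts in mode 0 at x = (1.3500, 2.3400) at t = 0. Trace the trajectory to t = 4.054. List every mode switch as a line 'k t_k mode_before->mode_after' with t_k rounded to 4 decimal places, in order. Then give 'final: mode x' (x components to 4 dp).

Mode 0: guard c·x = -0.0644 hit at Δt = 0.5604 (t = 0.5604), x⁻ = (0.3017, 2.4132) → reset → x⁺ = (0.3996, 2.1567), jump to mode 1
Mode 1: guard c·x = 0.4698 hit at Δt = 0.5732 (t = 1.1336), x⁻ = (-0.9697, 1.5960) → reset → x⁺ = (-1.2100, 1.1400), jump to mode 2
Mode 2: guard c·x = 2.9679 hit at Δt = 1.0162 (t = 2.1498), x⁻ = (2.9373, 2.5757) → reset → x⁺ = (2.4311, 2.7011), jump to mode 0
Mode 0: guard c·x = -0.0644 hit at Δt = 0.8823 (t = 3.0321), x⁻ = (0.3589, 2.9955) → reset → x⁺ = (0.4545, 2.7157), jump to mode 1
Mode 1: guard c·x = 0.4698 hit at Δt = 0.5898 (t = 3.6219), x⁻ = (-1.0572, 1.8874) → reset → x⁺ = (-1.2966, 1.4285), jump to mode 2
Mode 2: flow for 0.4321 to horizon, guard not reached → x = (0.3077, 2.4333)

1 0.5604 0->1
2 1.1336 1->2
3 2.1498 2->0
4 3.0321 0->1
5 3.6219 1->2
final: 2 0.3077 2.4333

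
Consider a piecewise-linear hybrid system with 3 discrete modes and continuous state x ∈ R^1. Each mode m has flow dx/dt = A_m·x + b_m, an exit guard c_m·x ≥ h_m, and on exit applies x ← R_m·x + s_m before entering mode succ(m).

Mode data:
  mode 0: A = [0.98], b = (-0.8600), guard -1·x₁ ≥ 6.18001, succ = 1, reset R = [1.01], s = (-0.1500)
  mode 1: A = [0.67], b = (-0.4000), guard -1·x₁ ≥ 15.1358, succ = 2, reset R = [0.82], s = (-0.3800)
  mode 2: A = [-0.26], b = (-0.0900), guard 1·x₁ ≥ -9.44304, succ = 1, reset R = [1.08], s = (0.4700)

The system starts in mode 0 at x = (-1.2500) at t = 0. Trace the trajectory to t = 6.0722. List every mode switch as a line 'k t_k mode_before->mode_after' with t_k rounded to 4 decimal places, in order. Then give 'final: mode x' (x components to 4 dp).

Mode 0: guard c·x = 6.1800 hit at Δt = 1.2236 (t = 1.2236), x⁻ = (-6.1800) → reset → x⁺ = (-6.3918), jump to mode 1
Mode 1: guard c·x = 15.1358 hit at Δt = 1.2111 (t = 2.4347), x⁻ = (-15.1358) → reset → x⁺ = (-12.7914), jump to mode 2
Mode 2: guard c·x = -9.4430 hit at Δt = 1.2054 (t = 3.6401), x⁻ = (-9.4430) → reset → x⁺ = (-9.7285), jump to mode 1
Mode 1: guard c·x = 15.1358 hit at Δt = 0.6286 (t = 4.2687), x⁻ = (-15.1358) → reset → x⁺ = (-12.7914), jump to mode 2
Mode 2: guard c·x = -9.4430 hit at Δt = 1.2054 (t = 5.4740), x⁻ = (-9.4430) → reset → x⁺ = (-9.7285), jump to mode 1
Mode 1: flow for 0.5982 to horizon, guard not reached → x = (-14.8186)

1 1.2236 0->1
2 2.4347 1->2
3 3.6401 2->1
4 4.2687 1->2
5 5.4740 2->1
final: 1 -14.8186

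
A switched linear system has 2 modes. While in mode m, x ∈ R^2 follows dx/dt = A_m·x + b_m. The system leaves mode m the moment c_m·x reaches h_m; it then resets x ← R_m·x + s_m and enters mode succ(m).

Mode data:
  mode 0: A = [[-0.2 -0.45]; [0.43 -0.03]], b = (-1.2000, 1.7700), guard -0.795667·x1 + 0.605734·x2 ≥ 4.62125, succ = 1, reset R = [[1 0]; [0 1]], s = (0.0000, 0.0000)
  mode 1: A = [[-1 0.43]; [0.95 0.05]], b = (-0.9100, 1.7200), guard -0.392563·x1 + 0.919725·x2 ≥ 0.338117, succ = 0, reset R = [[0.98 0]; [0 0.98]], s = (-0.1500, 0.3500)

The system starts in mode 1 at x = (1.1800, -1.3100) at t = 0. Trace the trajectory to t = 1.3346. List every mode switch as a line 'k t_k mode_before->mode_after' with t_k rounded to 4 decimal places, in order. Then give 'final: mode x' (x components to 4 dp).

1 0.7822 1->0
final: 0 -1.0504 1.5157

Mode 1: guard c·x = 0.3381 hit at Δt = 0.7822 (t = 0.7822), x⁻ = (-0.0247, 0.3571) → reset → x⁺ = (-0.1742, 0.6999), jump to mode 0
Mode 0: flow for 0.5524 to horizon, guard not reached → x = (-1.0504, 1.5157)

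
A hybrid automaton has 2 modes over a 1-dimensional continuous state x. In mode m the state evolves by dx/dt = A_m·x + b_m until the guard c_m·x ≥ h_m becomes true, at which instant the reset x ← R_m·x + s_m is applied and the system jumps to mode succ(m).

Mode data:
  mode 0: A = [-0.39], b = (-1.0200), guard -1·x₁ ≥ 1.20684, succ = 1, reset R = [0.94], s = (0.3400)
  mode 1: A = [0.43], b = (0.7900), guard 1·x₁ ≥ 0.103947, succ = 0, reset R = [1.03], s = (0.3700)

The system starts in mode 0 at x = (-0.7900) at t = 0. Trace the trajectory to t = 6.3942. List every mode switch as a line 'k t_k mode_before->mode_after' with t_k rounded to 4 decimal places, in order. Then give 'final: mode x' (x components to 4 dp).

1 0.6647 0->1
2 2.1098 1->0
3 4.1262 0->1
4 5.5713 1->0
final: 0 -0.3719

Mode 0: guard c·x = 1.2068 hit at Δt = 0.6647 (t = 0.6647), x⁻ = (-1.2068) → reset → x⁺ = (-0.7944), jump to mode 1
Mode 1: guard c·x = 0.1039 hit at Δt = 1.4451 (t = 2.1098), x⁻ = (0.1039) → reset → x⁺ = (0.4771), jump to mode 0
Mode 0: guard c·x = 1.2068 hit at Δt = 2.0164 (t = 4.1262), x⁻ = (-1.2068) → reset → x⁺ = (-0.7944), jump to mode 1
Mode 1: guard c·x = 0.1039 hit at Δt = 1.4451 (t = 5.5713), x⁻ = (0.1039) → reset → x⁺ = (0.4771), jump to mode 0
Mode 0: flow for 0.8229 to horizon, guard not reached → x = (-0.3719)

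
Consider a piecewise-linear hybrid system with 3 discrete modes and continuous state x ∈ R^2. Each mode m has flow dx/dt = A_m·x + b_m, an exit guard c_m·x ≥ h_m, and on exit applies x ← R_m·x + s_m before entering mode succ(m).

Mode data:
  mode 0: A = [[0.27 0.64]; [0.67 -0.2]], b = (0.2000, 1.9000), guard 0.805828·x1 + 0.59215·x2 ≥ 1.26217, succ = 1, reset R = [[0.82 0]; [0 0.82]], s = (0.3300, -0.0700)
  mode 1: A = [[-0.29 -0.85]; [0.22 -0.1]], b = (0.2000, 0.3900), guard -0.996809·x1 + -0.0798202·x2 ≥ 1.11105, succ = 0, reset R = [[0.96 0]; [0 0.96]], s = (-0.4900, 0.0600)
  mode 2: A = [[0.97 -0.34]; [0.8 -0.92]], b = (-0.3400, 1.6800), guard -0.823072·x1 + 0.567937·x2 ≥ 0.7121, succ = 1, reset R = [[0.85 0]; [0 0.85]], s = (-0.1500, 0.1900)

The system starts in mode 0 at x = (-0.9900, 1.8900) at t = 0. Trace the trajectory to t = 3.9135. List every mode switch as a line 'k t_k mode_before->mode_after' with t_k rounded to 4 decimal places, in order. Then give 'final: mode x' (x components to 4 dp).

1 0.5376 0->1
2 1.6041 1->0
3 2.5850 0->1
4 3.4866 1->0
final: 0 -1.2067 2.3171

Mode 0: guard c·x = 1.2622 hit at Δt = 0.5376 (t = 0.5376), x⁻ = (-0.2344, 2.4504) → reset → x⁺ = (0.1378, 1.9394), jump to mode 1
Mode 1: guard c·x = 1.1111 hit at Δt = 1.0665 (t = 1.6041), x⁻ = (-1.2749, 2.0013) → reset → x⁺ = (-1.7139, 1.9812), jump to mode 0
Mode 0: guard c·x = 1.2622 hit at Δt = 0.9809 (t = 2.5850), x⁻ = (-0.3930, 2.6663) → reset → x⁺ = (0.0078, 2.1164), jump to mode 1
Mode 1: guard c·x = 1.1111 hit at Δt = 0.9016 (t = 3.4866), x⁻ = (-1.2861, 2.1420) → reset → x⁺ = (-1.7247, 2.1163), jump to mode 0
Mode 0: flow for 0.4269 to horizon, guard not reached → x = (-1.2067, 2.3171)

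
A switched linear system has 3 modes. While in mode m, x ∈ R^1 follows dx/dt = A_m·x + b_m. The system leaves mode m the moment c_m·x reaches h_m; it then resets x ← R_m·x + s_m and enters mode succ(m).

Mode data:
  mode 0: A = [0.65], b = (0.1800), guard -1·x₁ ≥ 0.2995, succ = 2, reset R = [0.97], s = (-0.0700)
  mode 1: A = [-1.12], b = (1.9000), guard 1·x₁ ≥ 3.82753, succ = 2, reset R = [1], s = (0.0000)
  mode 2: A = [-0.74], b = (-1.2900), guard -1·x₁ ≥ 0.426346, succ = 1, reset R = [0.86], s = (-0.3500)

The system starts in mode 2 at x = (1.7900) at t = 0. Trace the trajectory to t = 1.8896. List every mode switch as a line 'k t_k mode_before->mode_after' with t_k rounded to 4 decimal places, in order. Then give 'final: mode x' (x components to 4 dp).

1 1.3337 2->1
final: 1 0.4017

Mode 2: guard c·x = 0.4263 hit at Δt = 1.3337 (t = 1.3337), x⁻ = (-0.4263) → reset → x⁺ = (-0.7167), jump to mode 1
Mode 1: flow for 0.5559 to horizon, guard not reached → x = (0.4017)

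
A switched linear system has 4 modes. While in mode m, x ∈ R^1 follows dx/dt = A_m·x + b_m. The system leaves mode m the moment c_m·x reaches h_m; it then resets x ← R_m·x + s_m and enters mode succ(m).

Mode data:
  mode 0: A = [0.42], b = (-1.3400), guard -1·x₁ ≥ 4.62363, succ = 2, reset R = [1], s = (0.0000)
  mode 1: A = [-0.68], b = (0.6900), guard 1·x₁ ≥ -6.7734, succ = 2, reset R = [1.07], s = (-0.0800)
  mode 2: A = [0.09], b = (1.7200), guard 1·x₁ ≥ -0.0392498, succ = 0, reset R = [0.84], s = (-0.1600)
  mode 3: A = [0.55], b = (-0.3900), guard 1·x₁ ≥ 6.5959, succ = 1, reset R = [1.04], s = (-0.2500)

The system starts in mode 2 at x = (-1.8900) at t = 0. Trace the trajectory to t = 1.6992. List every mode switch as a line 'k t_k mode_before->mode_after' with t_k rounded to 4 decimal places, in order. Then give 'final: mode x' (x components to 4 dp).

1 1.1342 2->0
final: 0 -1.0991

Mode 2: guard c·x = -0.0392 hit at Δt = 1.1342 (t = 1.1342), x⁻ = (-0.0392) → reset → x⁺ = (-0.1930), jump to mode 0
Mode 0: flow for 0.5650 to horizon, guard not reached → x = (-1.0991)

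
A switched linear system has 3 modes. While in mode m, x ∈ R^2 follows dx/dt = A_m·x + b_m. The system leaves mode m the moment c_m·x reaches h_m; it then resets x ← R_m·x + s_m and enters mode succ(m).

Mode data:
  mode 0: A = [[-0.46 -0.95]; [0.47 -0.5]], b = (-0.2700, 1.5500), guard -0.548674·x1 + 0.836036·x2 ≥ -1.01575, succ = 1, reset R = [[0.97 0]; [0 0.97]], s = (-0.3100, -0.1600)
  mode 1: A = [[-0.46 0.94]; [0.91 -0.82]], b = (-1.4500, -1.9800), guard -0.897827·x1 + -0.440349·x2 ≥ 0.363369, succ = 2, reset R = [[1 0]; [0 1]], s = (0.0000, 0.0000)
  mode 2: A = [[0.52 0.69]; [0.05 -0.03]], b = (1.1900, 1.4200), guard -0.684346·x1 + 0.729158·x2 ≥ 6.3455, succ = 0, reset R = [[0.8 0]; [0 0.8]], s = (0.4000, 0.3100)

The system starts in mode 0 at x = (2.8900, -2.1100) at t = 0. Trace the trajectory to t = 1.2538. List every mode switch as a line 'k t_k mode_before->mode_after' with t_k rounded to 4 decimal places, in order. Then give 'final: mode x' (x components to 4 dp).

Mode 0: guard c·x = -1.0157 hit at Δt = 0.7471 (t = 0.7471), x⁻ = (2.3225, 0.3092) → reset → x⁺ = (1.9428, 0.1400), jump to mode 1
Mode 1: flow for 0.5067 to horizon, guard not reached → x = (0.8772, -0.2129)

1 0.7471 0->1
final: 1 0.8772 -0.2129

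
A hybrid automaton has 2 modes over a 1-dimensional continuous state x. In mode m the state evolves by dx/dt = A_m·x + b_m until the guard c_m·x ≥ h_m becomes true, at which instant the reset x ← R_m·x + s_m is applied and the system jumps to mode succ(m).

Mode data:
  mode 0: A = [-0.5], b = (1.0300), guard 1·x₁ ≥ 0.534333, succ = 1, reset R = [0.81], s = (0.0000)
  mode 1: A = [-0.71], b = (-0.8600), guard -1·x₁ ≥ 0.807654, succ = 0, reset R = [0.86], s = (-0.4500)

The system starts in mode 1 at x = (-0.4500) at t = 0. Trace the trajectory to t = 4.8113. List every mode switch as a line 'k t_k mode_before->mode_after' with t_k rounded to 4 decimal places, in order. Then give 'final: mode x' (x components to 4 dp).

1 0.8937 1->0
2 2.3780 0->1
3 4.3561 1->0
final: 0 -0.4923

Mode 1: guard c·x = 0.8077 hit at Δt = 0.8937 (t = 0.8937), x⁻ = (-0.8077) → reset → x⁺ = (-1.1446), jump to mode 0
Mode 0: guard c·x = 0.5343 hit at Δt = 1.4843 (t = 2.3780), x⁻ = (0.5343) → reset → x⁺ = (0.4328), jump to mode 1
Mode 1: guard c·x = 0.8077 hit at Δt = 1.9781 (t = 4.3561), x⁻ = (-0.8077) → reset → x⁺ = (-1.1446), jump to mode 0
Mode 0: flow for 0.4552 to horizon, guard not reached → x = (-0.4923)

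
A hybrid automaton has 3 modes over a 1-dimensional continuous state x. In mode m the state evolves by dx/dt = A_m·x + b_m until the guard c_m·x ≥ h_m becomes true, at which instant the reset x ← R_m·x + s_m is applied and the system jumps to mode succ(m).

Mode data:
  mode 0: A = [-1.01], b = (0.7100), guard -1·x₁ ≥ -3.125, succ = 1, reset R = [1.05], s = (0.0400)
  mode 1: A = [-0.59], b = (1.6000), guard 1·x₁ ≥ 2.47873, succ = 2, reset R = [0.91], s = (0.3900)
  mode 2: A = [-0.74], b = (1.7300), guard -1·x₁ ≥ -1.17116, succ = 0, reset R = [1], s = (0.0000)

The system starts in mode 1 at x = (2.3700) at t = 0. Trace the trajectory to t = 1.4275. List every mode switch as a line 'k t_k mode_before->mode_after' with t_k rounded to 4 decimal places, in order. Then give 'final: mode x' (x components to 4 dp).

1 0.6488 1->2
final: 2 2.5108

Mode 1: guard c·x = 2.4787 hit at Δt = 0.6488 (t = 0.6488), x⁻ = (2.4787) → reset → x⁺ = (2.6456), jump to mode 2
Mode 2: flow for 0.7787 to horizon, guard not reached → x = (2.5108)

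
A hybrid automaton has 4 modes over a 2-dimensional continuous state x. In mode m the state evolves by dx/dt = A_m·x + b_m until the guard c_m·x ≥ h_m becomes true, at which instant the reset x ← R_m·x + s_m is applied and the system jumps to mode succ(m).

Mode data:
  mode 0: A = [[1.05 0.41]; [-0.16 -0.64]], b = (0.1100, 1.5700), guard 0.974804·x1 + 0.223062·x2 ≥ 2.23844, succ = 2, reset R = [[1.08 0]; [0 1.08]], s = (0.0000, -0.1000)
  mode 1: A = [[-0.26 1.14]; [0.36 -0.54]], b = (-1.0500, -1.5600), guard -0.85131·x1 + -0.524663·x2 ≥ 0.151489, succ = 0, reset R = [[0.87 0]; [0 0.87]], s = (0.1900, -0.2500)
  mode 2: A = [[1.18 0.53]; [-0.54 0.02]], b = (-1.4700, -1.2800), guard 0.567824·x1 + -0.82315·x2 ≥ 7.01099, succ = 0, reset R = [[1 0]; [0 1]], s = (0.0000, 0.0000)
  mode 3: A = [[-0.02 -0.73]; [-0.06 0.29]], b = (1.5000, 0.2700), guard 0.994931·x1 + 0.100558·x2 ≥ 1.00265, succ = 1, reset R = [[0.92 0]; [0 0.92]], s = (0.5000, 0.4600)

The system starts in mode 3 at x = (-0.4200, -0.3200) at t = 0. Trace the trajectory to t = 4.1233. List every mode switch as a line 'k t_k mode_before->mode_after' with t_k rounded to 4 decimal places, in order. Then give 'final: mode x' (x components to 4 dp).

Mode 3: guard c·x = 1.0027 hit at Δt = 0.8660 (t = 0.8660), x⁻ = (1.0242, -0.1622) → reset → x⁺ = (1.4422, 0.3107), jump to mode 1
Mode 1: guard c·x = 0.1515 hit at Δt = 0.8298 (t = 1.6958), x⁻ = (0.2185, -0.6432) → reset → x⁺ = (0.3801, -0.8096), jump to mode 0
Mode 0: guard c·x = 2.2384 hit at Δt = 1.4135 (t = 3.1093), x⁻ = (2.0734, 0.9743) → reset → x⁺ = (2.2392, 0.9522), jump to mode 2
Mode 2: flow for 1.0140 to horizon, guard not reached → x = (4.3399, -2.1174)

1 0.8660 3->1
2 1.6958 1->0
3 3.1093 0->2
final: 2 4.3399 -2.1174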